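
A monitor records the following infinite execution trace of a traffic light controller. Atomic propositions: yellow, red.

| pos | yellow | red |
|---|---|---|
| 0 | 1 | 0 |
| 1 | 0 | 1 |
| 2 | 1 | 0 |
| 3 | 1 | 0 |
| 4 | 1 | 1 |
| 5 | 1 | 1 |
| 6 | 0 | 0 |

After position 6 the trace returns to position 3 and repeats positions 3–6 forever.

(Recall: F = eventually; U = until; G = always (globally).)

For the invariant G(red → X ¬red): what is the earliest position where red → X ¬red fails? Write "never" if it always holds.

Check red → X ¬red at each position in order: 0 ✓, 1 ✓, 2 ✓, 3 ✓.
At position 4 the labels are {red, yellow} and the next position 5 has {red, yellow}, so red → X ¬red is false there. This is the first violation.

4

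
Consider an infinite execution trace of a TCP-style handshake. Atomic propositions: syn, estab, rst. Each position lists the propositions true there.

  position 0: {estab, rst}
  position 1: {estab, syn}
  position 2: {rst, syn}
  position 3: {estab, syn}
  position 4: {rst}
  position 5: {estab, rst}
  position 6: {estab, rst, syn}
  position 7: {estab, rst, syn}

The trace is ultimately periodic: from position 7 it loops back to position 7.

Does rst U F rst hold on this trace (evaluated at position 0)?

Walking from position 0: F rst first holds at position 0, and rst holds at every earlier position along the way, so rst U F rst holds.

Yes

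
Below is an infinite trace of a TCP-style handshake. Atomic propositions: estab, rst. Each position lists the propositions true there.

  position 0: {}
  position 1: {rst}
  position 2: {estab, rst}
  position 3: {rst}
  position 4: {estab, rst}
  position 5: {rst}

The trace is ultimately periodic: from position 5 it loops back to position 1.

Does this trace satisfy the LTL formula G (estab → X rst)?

estab → X rst holds at every position 0..5, and those are all positions ever visited, so G (estab → X rst) holds.
Positions where estab holds: 2, 4.
Check X rst at each: 2→ok, 4→ok.

Satisfied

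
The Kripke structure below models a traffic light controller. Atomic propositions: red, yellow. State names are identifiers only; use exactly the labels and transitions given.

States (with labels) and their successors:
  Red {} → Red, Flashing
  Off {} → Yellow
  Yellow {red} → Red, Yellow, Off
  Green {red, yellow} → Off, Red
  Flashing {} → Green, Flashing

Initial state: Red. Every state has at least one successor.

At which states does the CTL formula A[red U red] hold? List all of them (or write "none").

States satisfying red: {Yellow, Green}.
States satisfying A[red U red]: {Yellow, Green}.

{Yellow, Green}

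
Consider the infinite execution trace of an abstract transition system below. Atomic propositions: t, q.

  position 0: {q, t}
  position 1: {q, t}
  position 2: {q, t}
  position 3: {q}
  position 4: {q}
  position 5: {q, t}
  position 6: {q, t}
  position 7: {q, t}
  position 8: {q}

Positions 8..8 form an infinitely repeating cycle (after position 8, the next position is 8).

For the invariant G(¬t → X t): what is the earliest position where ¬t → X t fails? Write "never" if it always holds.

3

Check ¬t → X t at each position in order: 0 ✓, 1 ✓, 2 ✓.
At position 3 the labels are {q} and the next position 4 has {q}, so ¬t → X t is false there. This is the first violation.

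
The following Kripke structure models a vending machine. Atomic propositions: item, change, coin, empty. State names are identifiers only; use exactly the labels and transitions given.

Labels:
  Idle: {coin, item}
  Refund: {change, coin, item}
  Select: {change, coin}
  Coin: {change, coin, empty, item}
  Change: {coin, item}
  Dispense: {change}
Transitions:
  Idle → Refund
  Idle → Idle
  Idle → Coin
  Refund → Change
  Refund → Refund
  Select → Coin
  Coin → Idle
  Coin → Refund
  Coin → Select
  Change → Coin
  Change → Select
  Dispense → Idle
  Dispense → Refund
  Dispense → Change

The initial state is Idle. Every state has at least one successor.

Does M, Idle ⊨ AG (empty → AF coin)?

States satisfying empty → AF coin: {Idle, Refund, Select, Coin, Change, Dispense}.
States satisfying AG (empty → AF coin): {Idle, Refund, Select, Coin, Change, Dispense}.
Every state reachable from Idle satisfies empty → AF coin.
Idle ∈ Sat(AG (empty → AF coin)).

Satisfied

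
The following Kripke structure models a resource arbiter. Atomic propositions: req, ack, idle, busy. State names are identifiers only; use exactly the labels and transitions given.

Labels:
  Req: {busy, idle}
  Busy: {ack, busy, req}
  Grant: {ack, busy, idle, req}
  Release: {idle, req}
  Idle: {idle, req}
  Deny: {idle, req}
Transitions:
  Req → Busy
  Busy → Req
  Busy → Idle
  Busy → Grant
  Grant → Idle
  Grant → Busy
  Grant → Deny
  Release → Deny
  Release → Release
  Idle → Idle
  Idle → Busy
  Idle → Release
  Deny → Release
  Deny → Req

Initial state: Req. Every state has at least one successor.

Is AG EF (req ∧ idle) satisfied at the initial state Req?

Holds

States satisfying EF (req ∧ idle): {Req, Busy, Grant, Release, Idle, Deny}.
States satisfying AG EF (req ∧ idle): {Req, Busy, Grant, Release, Idle, Deny}.
Every state reachable from Req satisfies EF (req ∧ idle).
Req ∈ Sat(AG EF (req ∧ idle)).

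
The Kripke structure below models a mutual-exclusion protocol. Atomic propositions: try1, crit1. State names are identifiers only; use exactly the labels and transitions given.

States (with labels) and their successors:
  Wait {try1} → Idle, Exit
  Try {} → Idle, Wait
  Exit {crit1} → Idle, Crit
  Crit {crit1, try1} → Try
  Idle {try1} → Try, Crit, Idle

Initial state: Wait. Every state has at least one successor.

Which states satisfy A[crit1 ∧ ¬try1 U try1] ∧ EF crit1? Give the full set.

{Wait, Exit, Crit, Idle}

States satisfying crit1 ∧ ¬try1: {Exit}.
States satisfying try1: {Wait, Crit, Idle}.
States satisfying A[crit1 ∧ ¬try1 U try1]: {Wait, Exit, Crit, Idle}.
States satisfying crit1: {Exit, Crit}.
States satisfying EF crit1: {Wait, Try, Exit, Crit, Idle}.
States satisfying A[crit1 ∧ ¬try1 U try1] ∧ EF crit1: {Wait, Exit, Crit, Idle}.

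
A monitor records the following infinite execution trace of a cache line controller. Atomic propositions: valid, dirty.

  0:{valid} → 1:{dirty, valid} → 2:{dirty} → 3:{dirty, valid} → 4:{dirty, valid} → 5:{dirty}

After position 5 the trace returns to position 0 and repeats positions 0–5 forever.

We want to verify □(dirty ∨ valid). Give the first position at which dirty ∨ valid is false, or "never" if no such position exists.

never

dirty ∨ valid holds at every position 0..5, and those are all the positions the trace ever visits, so the invariant □(dirty ∨ valid) is never violated.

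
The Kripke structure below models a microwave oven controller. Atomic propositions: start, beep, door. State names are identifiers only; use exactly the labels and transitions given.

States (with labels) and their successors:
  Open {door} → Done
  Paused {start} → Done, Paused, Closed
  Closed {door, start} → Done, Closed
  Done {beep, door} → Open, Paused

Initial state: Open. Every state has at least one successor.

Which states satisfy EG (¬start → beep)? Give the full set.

States satisfying ¬start → beep: {Paused, Closed, Done}.
States satisfying EG (¬start → beep): {Paused, Closed, Done}.

{Paused, Closed, Done}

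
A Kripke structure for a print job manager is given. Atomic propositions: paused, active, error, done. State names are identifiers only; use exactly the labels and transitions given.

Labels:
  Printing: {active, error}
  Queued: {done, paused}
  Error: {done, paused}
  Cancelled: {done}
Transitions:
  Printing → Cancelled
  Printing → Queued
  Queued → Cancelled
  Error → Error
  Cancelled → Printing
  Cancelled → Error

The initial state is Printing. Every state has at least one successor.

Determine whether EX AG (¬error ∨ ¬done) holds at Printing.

Satisfied

States satisfying AG (¬error ∨ ¬done): {Printing, Queued, Error, Cancelled}.
States satisfying EX AG (¬error ∨ ¬done): {Printing, Queued, Error, Cancelled}.
Printing ∈ Sat(EX AG (¬error ∨ ¬done)).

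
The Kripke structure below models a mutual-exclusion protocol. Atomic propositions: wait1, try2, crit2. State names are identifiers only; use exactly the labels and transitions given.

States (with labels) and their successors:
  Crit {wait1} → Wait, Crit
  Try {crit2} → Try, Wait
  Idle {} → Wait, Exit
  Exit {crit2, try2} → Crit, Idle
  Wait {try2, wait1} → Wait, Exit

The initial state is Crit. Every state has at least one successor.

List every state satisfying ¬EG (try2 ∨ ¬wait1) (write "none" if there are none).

{Crit}

States satisfying try2 ∨ ¬wait1: {Try, Idle, Exit, Wait}.
States satisfying EG (try2 ∨ ¬wait1): {Try, Idle, Exit, Wait}.
States satisfying ¬EG (try2 ∨ ¬wait1): {Crit}.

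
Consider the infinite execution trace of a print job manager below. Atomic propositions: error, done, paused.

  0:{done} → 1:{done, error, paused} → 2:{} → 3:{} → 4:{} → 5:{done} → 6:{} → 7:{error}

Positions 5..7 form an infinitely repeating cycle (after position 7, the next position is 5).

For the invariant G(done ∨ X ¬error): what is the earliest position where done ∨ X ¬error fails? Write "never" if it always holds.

Check done ∨ X ¬error at each position in order: 0 ✓, 1 ✓, 2 ✓, 3 ✓, 4 ✓, 5 ✓.
At position 6 the labels are {} and the next position 7 has {error}, so done ∨ X ¬error is false there. This is the first violation.

6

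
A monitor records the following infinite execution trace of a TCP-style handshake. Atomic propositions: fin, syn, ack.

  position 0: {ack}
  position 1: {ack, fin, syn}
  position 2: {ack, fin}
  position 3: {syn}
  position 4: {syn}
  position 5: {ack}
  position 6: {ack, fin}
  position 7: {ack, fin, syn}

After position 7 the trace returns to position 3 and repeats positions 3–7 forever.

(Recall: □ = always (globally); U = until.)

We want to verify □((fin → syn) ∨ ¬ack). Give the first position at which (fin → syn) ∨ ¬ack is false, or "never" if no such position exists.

Check (fin → syn) ∨ ¬ack at each position in order: 0 ✓, 1 ✓.
At position 2 the labels are {ack, fin}, so (fin → syn) ∨ ¬ack is false there. This is the first violation.

2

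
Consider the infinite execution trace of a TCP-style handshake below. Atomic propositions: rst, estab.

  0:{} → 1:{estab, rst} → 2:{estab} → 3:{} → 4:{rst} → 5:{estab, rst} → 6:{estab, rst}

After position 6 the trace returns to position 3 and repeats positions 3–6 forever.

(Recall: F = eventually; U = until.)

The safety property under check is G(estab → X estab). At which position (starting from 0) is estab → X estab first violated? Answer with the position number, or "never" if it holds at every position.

2

Check estab → X estab at each position in order: 0 ✓, 1 ✓.
At position 2 the labels are {estab} and the next position 3 has {}, so estab → X estab is false there. This is the first violation.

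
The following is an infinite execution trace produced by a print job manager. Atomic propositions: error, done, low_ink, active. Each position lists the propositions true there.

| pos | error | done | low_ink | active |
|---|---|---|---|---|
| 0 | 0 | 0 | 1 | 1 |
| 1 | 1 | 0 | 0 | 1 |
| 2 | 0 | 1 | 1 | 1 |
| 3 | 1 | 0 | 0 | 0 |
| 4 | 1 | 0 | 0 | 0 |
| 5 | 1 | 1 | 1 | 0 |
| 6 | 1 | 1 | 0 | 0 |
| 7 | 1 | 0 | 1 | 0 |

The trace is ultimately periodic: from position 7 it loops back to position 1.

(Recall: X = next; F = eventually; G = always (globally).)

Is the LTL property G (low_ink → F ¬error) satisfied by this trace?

Yes

low_ink → F ¬error holds at every position 0..7, and those are all positions ever visited, so G (low_ink → F ¬error) holds.
Positions where low_ink holds: 0, 2, 5, 7.
Check F ¬error at each: 0→ok, 2→ok, 5→ok, 7→ok.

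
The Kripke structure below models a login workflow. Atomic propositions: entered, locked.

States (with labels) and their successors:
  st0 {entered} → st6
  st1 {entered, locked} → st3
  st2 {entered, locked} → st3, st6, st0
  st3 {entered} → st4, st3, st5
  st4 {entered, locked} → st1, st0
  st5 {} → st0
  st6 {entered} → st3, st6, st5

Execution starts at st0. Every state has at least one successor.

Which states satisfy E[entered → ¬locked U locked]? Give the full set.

{st0, st1, st2, st3, st4, st5, st6}

States satisfying entered → ¬locked: {st0, st3, st5, st6}.
States satisfying locked: {st1, st2, st4}.
States satisfying E[entered → ¬locked U locked]: {st0, st1, st2, st3, st4, st5, st6}.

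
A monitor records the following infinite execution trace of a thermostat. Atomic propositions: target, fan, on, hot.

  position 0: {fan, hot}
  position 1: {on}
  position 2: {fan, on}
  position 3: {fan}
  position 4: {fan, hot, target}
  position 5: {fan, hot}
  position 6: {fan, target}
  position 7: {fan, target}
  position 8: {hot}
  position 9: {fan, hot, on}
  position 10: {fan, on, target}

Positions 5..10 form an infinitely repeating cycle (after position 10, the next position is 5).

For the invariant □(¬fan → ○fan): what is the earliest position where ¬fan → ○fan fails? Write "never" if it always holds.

¬fan → ○fan holds at every position 0..10, and those are all the positions the trace ever visits, so the invariant □(¬fan → ○fan) is never violated.

never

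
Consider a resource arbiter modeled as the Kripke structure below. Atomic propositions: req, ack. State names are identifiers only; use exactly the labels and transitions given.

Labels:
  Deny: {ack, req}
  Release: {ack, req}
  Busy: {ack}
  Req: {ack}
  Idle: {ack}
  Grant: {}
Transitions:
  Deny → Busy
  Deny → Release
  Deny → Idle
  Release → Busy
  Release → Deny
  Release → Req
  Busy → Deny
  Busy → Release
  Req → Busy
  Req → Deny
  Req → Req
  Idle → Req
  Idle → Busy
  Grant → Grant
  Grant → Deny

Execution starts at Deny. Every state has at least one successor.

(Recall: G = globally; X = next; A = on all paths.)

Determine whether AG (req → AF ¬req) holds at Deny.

Does not hold

States satisfying req → AF ¬req: {Busy, Req, Idle, Grant}.
States satisfying AG (req → AF ¬req): ∅.
Deny is reachable from Deny and violates req → AF ¬req, so AG fails at Deny.
Deny ∉ Sat(AG (req → AF ¬req)).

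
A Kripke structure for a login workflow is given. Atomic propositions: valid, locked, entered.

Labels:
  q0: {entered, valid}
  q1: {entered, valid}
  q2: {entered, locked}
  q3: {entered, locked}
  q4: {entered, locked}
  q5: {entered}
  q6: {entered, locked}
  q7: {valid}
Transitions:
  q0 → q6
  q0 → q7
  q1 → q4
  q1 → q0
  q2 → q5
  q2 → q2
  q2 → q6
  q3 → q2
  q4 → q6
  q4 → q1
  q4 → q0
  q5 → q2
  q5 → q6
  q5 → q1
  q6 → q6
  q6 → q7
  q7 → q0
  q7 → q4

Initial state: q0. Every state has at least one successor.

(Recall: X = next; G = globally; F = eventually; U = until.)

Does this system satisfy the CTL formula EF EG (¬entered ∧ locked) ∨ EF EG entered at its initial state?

Satisfied

States satisfying EG (¬entered ∧ locked): ∅.
States satisfying EF EG (¬entered ∧ locked): ∅.
States satisfying EG entered: {q0, q1, q2, q3, q4, q5, q6}.
States satisfying EF EG entered: {q0, q1, q2, q3, q4, q5, q6, q7}.
States satisfying EF EG (¬entered ∧ locked) ∨ EF EG entered: {q0, q1, q2, q3, q4, q5, q6, q7}.
q0 ∈ Sat(EF EG (¬entered ∧ locked) ∨ EF EG entered).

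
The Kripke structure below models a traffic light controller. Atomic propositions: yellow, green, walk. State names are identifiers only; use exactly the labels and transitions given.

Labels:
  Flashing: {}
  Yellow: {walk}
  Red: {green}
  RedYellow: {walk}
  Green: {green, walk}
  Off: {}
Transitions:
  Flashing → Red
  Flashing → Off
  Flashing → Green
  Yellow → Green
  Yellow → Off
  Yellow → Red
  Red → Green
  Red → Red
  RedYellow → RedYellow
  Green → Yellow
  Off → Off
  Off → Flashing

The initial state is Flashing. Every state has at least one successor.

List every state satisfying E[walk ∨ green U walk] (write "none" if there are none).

{Yellow, Red, RedYellow, Green}

States satisfying walk ∨ green: {Yellow, Red, RedYellow, Green}.
States satisfying walk: {Yellow, RedYellow, Green}.
States satisfying E[walk ∨ green U walk]: {Yellow, Red, RedYellow, Green}.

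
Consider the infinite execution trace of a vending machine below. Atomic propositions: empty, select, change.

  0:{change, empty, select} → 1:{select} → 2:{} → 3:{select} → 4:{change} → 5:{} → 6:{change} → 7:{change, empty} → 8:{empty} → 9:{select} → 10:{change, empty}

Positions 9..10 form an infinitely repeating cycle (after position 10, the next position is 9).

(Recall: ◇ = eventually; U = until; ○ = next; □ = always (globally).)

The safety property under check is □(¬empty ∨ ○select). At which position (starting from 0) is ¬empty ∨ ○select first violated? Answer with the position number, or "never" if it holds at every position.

7

Check ¬empty ∨ ○select at each position in order: 0 ✓, 1 ✓, 2 ✓, 3 ✓, 4 ✓, 5 ✓, 6 ✓.
At position 7 the labels are {change, empty} and the next position 8 has {empty}, so ¬empty ∨ ○select is false there. This is the first violation.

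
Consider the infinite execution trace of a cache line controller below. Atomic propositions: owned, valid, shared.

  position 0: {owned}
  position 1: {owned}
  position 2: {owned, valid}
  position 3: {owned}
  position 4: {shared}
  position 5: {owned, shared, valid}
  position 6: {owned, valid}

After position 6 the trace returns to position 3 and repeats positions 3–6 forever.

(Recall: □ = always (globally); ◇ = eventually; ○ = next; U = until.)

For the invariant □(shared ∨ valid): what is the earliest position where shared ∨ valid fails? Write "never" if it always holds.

0

At position 0 the labels are {owned}, so shared ∨ valid is false there. This is the first violation.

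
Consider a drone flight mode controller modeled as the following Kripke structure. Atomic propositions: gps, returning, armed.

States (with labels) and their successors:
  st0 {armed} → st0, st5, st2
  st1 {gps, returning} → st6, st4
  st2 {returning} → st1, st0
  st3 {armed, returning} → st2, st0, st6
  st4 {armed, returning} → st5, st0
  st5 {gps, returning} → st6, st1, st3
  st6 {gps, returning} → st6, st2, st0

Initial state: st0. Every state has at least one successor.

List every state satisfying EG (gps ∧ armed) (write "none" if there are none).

none

States satisfying gps ∧ armed: ∅.
States satisfying EG (gps ∧ armed): ∅.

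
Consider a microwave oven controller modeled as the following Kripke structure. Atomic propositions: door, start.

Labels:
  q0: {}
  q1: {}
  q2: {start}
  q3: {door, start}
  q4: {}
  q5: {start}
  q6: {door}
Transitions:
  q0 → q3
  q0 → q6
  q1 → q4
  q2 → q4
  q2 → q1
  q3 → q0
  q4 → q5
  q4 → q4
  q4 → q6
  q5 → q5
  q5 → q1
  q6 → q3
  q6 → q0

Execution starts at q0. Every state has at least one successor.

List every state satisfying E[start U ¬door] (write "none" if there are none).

States satisfying start: {q2, q3, q5}.
States satisfying ¬door: {q0, q1, q2, q4, q5}.
States satisfying E[start U ¬door]: {q0, q1, q2, q3, q4, q5}.

{q0, q1, q2, q3, q4, q5}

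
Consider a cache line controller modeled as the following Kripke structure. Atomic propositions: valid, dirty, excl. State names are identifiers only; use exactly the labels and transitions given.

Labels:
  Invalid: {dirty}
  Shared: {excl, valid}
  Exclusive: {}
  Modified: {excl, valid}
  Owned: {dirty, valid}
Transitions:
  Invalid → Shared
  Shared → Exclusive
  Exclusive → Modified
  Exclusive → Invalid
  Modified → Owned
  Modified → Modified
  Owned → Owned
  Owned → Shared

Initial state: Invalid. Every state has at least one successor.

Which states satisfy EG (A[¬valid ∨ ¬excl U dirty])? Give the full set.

States satisfying A[¬valid ∨ ¬excl U dirty]: {Invalid, Owned}.
States satisfying EG (A[¬valid ∨ ¬excl U dirty]): {Owned}.

{Owned}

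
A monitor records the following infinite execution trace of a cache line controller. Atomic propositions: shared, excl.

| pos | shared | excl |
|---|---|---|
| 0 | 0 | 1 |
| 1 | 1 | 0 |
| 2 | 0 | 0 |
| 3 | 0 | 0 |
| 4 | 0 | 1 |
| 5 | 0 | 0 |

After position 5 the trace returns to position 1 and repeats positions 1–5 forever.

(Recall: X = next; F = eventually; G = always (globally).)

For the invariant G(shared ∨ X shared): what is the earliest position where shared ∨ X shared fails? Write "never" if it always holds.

2

Check shared ∨ X shared at each position in order: 0 ✓, 1 ✓.
At position 2 the labels are {} and the next position 3 has {}, so shared ∨ X shared is false there. This is the first violation.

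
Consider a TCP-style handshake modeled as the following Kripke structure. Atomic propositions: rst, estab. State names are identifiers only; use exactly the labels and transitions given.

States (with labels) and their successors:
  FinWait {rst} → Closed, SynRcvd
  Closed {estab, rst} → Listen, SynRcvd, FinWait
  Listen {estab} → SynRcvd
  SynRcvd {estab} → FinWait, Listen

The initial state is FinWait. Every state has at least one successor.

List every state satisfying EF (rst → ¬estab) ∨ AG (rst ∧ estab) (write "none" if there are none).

States satisfying rst → ¬estab: {FinWait, Listen, SynRcvd}.
States satisfying EF (rst → ¬estab): {FinWait, Closed, Listen, SynRcvd}.
States satisfying rst ∧ estab: {Closed}.
States satisfying AG (rst ∧ estab): ∅.
States satisfying EF (rst → ¬estab) ∨ AG (rst ∧ estab): {FinWait, Closed, Listen, SynRcvd}.

{FinWait, Closed, Listen, SynRcvd}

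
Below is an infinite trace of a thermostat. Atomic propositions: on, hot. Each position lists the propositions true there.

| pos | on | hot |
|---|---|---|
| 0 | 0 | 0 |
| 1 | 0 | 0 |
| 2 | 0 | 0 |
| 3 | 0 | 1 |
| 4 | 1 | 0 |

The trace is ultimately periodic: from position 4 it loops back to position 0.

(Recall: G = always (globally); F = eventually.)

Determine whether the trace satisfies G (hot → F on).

hot → F on holds at every position 0..4, and those are all positions ever visited, so G (hot → F on) holds.
Positions where hot holds: 3.
Check F on at each: 3→ok.

Satisfied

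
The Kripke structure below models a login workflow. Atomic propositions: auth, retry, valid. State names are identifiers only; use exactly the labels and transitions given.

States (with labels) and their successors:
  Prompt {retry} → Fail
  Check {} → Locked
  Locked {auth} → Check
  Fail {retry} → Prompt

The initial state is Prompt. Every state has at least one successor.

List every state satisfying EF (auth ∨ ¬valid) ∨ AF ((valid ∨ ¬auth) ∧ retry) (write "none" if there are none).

States satisfying auth ∨ ¬valid: {Prompt, Check, Locked, Fail}.
States satisfying EF (auth ∨ ¬valid): {Prompt, Check, Locked, Fail}.
States satisfying (valid ∨ ¬auth) ∧ retry: {Prompt, Fail}.
States satisfying AF ((valid ∨ ¬auth) ∧ retry): {Prompt, Fail}.
States satisfying EF (auth ∨ ¬valid) ∨ AF ((valid ∨ ¬auth) ∧ retry): {Prompt, Check, Locked, Fail}.

{Prompt, Check, Locked, Fail}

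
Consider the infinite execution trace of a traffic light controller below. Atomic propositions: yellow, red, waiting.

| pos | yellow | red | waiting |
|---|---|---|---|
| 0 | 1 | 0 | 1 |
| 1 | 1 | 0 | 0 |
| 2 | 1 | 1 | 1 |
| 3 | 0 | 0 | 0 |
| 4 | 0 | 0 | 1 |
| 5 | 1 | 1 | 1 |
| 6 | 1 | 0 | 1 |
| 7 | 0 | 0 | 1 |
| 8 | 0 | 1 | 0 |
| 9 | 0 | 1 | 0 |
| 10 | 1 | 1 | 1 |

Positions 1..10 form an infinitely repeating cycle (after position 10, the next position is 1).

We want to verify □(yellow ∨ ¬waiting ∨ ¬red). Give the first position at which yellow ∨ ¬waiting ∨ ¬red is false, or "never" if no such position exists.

never

yellow ∨ ¬waiting ∨ ¬red holds at every position 0..10, and those are all the positions the trace ever visits, so the invariant □(yellow ∨ ¬waiting ∨ ¬red) is never violated.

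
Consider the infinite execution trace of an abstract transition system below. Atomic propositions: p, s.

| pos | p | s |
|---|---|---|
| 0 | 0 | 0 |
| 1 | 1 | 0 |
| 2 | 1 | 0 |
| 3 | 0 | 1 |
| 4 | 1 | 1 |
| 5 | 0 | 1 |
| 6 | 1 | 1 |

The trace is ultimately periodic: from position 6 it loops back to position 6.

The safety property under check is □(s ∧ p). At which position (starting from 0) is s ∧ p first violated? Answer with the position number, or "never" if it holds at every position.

0

At position 0 the labels are {}, so s ∧ p is false there. This is the first violation.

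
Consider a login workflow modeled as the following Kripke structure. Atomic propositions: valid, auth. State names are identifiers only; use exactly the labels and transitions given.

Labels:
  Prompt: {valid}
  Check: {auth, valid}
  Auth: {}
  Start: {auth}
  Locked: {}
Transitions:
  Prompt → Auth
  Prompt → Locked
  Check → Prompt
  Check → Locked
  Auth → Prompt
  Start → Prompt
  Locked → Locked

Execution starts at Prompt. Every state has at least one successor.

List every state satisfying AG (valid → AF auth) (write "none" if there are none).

States satisfying valid → AF auth: {Check, Auth, Start, Locked}.
States satisfying AG (valid → AF auth): {Locked}.

{Locked}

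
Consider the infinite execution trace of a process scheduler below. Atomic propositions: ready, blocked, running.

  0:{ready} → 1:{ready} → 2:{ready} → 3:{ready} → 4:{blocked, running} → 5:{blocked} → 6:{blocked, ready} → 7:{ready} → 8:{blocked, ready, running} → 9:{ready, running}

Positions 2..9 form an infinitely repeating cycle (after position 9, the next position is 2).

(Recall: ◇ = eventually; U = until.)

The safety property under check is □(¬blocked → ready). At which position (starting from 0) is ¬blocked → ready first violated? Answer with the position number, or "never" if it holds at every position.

never

¬blocked → ready holds at every position 0..9, and those are all the positions the trace ever visits, so the invariant □(¬blocked → ready) is never violated.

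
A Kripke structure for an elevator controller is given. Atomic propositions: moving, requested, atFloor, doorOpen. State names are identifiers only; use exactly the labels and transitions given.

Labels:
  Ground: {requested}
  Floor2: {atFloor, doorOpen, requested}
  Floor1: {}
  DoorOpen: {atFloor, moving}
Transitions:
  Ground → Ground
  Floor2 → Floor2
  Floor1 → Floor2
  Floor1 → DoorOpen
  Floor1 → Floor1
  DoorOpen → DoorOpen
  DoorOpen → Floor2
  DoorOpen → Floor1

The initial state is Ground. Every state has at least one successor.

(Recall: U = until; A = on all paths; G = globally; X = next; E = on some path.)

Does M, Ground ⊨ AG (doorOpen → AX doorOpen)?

States satisfying doorOpen → AX doorOpen: {Ground, Floor2, Floor1, DoorOpen}.
States satisfying AG (doorOpen → AX doorOpen): {Ground, Floor2, Floor1, DoorOpen}.
Every state reachable from Ground satisfies doorOpen → AX doorOpen.
Ground ∈ Sat(AG (doorOpen → AX doorOpen)).

Yes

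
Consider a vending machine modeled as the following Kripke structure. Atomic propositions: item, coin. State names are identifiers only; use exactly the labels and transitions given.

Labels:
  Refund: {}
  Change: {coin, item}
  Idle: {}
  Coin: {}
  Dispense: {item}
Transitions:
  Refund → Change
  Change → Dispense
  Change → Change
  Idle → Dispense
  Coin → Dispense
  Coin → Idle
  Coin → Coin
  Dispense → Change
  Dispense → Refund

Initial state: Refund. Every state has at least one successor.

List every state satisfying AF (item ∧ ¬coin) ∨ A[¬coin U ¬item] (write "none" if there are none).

{Refund, Idle, Coin, Dispense}

States satisfying item ∧ ¬coin: {Dispense}.
States satisfying AF (item ∧ ¬coin): {Idle, Dispense}.
States satisfying ¬coin: {Refund, Idle, Coin, Dispense}.
States satisfying ¬item: {Refund, Idle, Coin}.
States satisfying A[¬coin U ¬item]: {Refund, Idle, Coin}.
States satisfying AF (item ∧ ¬coin) ∨ A[¬coin U ¬item]: {Refund, Idle, Coin, Dispense}.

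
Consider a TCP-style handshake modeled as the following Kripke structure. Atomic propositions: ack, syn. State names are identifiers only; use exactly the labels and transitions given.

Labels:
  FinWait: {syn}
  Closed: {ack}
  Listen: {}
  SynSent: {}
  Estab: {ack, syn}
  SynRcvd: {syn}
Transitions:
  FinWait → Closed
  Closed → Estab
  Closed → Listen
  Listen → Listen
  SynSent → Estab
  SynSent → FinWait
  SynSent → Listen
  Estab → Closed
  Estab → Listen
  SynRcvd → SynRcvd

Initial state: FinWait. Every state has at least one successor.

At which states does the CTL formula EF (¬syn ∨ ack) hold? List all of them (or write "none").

{FinWait, Closed, Listen, SynSent, Estab}

States satisfying ¬syn ∨ ack: {Closed, Listen, SynSent, Estab}.
States satisfying EF (¬syn ∨ ack): {FinWait, Closed, Listen, SynSent, Estab}.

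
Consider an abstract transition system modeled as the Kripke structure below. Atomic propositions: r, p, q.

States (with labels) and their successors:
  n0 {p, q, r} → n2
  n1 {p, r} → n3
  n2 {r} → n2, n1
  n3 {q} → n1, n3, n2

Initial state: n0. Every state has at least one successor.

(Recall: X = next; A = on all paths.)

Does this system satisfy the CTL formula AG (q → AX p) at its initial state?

States satisfying q → AX p: {n1, n2}.
States satisfying AG (q → AX p): ∅.
n0 is reachable from n0 and violates q → AX p, so AG fails at n0.
n0 ∉ Sat(AG (q → AX p)).

Does not hold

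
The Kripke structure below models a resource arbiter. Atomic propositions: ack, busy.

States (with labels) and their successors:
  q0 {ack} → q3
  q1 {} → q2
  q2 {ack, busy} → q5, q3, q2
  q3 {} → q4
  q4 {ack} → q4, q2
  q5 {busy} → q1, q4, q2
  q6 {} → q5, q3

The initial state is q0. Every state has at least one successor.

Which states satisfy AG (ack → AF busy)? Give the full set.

none

States satisfying ack → AF busy: {q1, q2, q3, q5, q6}.
States satisfying AG (ack → AF busy): ∅.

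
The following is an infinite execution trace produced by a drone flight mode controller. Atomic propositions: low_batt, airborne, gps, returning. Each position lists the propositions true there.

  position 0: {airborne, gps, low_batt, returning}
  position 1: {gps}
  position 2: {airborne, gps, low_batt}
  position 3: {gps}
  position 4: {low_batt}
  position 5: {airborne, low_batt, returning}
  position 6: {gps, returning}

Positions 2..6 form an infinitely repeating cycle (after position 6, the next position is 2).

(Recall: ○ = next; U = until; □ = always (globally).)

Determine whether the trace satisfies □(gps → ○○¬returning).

gps → ○○¬returning must hold at every position from 0 onward. It fails at position 3, so □(gps → ○○¬returning) is false.
Positions where gps holds: 0, 1, 2, 3, 6.
Check ○○¬returning at each: 0→ok, 1→ok, 2→ok, 3→fails, 6→ok.

No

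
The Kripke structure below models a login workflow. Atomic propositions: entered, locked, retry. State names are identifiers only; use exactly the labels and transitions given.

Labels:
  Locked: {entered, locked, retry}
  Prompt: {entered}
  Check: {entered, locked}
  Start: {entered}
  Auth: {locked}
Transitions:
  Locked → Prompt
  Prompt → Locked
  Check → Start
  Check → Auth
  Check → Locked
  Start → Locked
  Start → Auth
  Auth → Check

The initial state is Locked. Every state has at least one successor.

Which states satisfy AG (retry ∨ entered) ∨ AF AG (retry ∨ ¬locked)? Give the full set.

States satisfying retry ∨ entered: {Locked, Prompt, Check, Start}.
States satisfying AG (retry ∨ entered): {Locked, Prompt}.
States satisfying AG (retry ∨ ¬locked): {Locked, Prompt}.
States satisfying AF AG (retry ∨ ¬locked): {Locked, Prompt}.
States satisfying AG (retry ∨ entered) ∨ AF AG (retry ∨ ¬locked): {Locked, Prompt}.

{Locked, Prompt}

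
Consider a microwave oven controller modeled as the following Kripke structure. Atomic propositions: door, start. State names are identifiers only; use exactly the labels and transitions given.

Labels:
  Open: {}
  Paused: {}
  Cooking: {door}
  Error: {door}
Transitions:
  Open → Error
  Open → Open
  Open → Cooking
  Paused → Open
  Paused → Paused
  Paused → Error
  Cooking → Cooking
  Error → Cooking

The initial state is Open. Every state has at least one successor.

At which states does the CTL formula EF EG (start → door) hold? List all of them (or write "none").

{Open, Paused, Cooking, Error}

States satisfying EG (start → door): {Open, Paused, Cooking, Error}.
States satisfying EF EG (start → door): {Open, Paused, Cooking, Error}.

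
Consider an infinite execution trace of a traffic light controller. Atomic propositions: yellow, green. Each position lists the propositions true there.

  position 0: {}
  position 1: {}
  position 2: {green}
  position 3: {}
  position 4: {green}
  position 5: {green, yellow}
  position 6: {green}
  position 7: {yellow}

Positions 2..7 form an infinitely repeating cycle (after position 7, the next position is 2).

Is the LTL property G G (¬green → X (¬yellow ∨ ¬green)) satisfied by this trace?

Yes

G (¬green → X (¬yellow ∨ ¬green)) holds at every position 0..7, and those are all positions ever visited, so G G (¬green → X (¬yellow ∨ ¬green)) holds.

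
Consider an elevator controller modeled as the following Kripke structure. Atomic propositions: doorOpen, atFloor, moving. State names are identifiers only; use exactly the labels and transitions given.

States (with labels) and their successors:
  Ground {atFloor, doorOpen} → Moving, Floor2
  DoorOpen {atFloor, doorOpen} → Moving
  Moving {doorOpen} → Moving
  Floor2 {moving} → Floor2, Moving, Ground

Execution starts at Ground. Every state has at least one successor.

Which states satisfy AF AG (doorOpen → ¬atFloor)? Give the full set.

{DoorOpen, Moving}

States satisfying AG (doorOpen → ¬atFloor): {Moving}.
States satisfying AF AG (doorOpen → ¬atFloor): {DoorOpen, Moving}.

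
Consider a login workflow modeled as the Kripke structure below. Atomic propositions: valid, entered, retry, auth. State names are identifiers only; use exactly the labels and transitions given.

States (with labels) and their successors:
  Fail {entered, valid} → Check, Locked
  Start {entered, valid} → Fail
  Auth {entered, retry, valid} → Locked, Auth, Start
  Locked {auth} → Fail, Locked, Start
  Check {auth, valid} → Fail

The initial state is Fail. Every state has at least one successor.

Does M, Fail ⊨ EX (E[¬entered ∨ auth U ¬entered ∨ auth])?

Holds

States satisfying E[¬entered ∨ auth U ¬entered ∨ auth]: {Locked, Check}.
States satisfying EX (E[¬entered ∨ auth U ¬entered ∨ auth]): {Fail, Auth, Locked}.
Fail ∈ Sat(EX (E[¬entered ∨ auth U ¬entered ∨ auth])).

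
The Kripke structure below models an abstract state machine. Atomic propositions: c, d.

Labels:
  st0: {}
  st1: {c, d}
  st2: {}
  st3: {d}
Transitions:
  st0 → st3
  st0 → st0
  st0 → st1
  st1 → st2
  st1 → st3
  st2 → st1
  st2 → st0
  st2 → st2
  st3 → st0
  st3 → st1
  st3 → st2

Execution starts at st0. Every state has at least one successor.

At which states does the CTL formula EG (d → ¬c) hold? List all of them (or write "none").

States satisfying d → ¬c: {st0, st2, st3}.
States satisfying EG (d → ¬c): {st0, st2, st3}.

{st0, st2, st3}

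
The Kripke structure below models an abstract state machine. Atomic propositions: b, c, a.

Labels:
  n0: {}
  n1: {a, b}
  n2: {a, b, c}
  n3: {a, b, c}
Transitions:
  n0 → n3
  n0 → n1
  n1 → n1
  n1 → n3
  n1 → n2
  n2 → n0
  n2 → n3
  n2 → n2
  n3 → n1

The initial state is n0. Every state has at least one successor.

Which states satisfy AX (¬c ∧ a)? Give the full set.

States satisfying ¬c ∧ a: {n1}.
States satisfying AX (¬c ∧ a): {n3}.

{n3}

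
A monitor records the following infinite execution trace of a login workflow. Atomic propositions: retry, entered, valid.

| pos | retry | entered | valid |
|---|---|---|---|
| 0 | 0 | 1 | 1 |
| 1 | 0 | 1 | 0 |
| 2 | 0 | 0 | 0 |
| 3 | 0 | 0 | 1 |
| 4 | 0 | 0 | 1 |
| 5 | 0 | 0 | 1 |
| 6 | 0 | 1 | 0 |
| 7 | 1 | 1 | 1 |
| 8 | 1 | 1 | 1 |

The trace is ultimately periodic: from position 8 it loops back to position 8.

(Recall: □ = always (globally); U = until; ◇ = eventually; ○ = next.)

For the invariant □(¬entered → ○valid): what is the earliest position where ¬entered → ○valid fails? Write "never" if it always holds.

5

Check ¬entered → ○valid at each position in order: 0 ✓, 1 ✓, 2 ✓, 3 ✓, 4 ✓.
At position 5 the labels are {valid} and the next position 6 has {entered}, so ¬entered → ○valid is false there. This is the first violation.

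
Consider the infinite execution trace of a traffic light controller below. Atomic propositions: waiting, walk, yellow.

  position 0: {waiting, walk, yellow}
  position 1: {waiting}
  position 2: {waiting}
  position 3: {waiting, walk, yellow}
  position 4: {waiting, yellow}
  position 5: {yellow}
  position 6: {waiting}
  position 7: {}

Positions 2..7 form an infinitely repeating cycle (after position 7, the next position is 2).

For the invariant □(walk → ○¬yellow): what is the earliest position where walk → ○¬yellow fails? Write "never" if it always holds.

3

Check walk → ○¬yellow at each position in order: 0 ✓, 1 ✓, 2 ✓.
At position 3 the labels are {waiting, walk, yellow} and the next position 4 has {waiting, yellow}, so walk → ○¬yellow is false there. This is the first violation.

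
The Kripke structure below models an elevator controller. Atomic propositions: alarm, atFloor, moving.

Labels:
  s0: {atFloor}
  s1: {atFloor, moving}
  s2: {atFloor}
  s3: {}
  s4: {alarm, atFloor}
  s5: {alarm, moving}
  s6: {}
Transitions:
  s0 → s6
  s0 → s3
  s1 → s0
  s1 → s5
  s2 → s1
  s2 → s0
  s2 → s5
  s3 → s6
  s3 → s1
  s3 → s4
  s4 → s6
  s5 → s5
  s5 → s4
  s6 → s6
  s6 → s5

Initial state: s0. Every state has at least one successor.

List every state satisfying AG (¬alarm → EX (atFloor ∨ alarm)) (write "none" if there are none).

States satisfying ¬alarm → EX (atFloor ∨ alarm): {s1, s2, s3, s4, s5, s6}.
States satisfying AG (¬alarm → EX (atFloor ∨ alarm)): {s4, s5, s6}.

{s4, s5, s6}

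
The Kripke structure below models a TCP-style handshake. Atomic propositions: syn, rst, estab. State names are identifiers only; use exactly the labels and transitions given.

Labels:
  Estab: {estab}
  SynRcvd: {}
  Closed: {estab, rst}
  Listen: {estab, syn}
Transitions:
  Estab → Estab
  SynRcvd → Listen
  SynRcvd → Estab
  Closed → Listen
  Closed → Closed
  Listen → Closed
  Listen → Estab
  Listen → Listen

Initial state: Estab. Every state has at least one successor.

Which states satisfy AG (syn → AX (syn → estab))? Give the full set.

States satisfying syn → AX (syn → estab): {Estab, SynRcvd, Closed, Listen}.
States satisfying AG (syn → AX (syn → estab)): {Estab, SynRcvd, Closed, Listen}.

{Estab, SynRcvd, Closed, Listen}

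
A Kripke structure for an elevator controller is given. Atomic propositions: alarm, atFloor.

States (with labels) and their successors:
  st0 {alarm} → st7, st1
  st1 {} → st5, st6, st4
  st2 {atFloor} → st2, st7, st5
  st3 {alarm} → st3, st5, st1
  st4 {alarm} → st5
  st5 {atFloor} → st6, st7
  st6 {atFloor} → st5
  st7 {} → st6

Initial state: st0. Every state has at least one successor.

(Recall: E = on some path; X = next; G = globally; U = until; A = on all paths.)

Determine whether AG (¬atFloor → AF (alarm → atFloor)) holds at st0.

States satisfying ¬atFloor → AF (alarm → atFloor): {st0, st1, st2, st4, st5, st6, st7}.
States satisfying AG (¬atFloor → AF (alarm → atFloor)): {st0, st1, st2, st4, st5, st6, st7}.
Every state reachable from st0 satisfies ¬atFloor → AF (alarm → atFloor).
st0 ∈ Sat(AG (¬atFloor → AF (alarm → atFloor))).

Holds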